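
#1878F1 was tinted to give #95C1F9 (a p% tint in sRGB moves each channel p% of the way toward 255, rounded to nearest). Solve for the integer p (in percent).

#1878F1 is rgb(24, 120, 241); #95C1F9 is rgb(149, 193, 249).
On the R channel (widest range): 149 ≈ 24 + (p/100)(255 − 24), so p ≈ 100×(149 − 24)/(255 − 24) = 12500/231 = 54.11.
p = 54 reproduces all three channels after rounding.

54%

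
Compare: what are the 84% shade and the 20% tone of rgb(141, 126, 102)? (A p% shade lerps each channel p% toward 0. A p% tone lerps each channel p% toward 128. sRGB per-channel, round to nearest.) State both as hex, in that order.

84% shade:
  R: 141 + 0.84×(0−141) = 141 − 118.44 = 22.56 → 23
  G: 126 + 0.84×(0−126) = 126 − 105.84 = 20.16 → 20
  B: 102 − 85.68 = 16.32 → 16
  → #171410
20% tone:
  R: 141 + 0.2×(128−141) = 141 − 2.6 = 138.4 → 138
  G: 126 + 0.4 = 126.4 → 126
  B: 102 + 0.2×(128−102) = 102 + 5.2 = 107.2 → 107
  → #8a7e6b

#171410, #8a7e6b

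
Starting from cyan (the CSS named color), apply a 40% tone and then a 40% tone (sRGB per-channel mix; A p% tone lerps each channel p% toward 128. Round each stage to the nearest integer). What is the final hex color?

#52AEAE

CSS cyan is rgb(0, 255, 255).
Per channel, c → c + 0.4(128 − c):
  R: 0 + 0.4×(128−0) = 0 + 51.2 = 51.2 → 51
  G: 255 − 50.8 = 204.2 → 204
  B: 255 + 0.4×(128−255) = 255 − 50.8 = 204.2 → 204
After the tone: rgb(51, 204, 204) = #33CCCC.
Lerp each channel 40% toward 128:
  R: 51 + 0.4×(128−51) = 51 + 30.8 = 81.8 → 82
  G: 204 − 30.4 = 173.6 → 174
  B: 204 − 30.4 = 173.6 → 174
rgb(82, 174, 174) = #52AEAE.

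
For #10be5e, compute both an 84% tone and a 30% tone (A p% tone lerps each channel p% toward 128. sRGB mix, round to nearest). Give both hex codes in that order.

#6e8a7b, #32ab68

#10be5e is rgb(16, 190, 94).
84% tone:
  R: 16 + 94.08 = 110.08 → 110
  G: 190 + 0.84×(128−190) = 190 − 52.08 = 137.92 → 138
  B: 94 + 0.84×(128−94) = 94 + 28.56 = 122.56 → 123
  → #6e8a7b
30% tone:
  R: 16 + 33.6 = 49.6 → 50
  G: 190 − 18.6 = 171.4 → 171
  B: 94 + 10.2 = 104.2 → 104
  → #32ab68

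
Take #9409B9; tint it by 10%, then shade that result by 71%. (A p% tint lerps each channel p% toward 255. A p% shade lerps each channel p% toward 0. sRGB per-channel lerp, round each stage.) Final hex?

#9409B9 is rgb(148, 9, 185).
Lerp each channel 10% toward 255:
  R: 148 + 10.7 = 158.7 → 159
  G: 9 + 0.1×(255−9) = 9 + 24.6 = 33.6 → 34
  B: 185 + 7 = 192 → 192
After the tint: rgb(159, 34, 192) = #9F22C0.
A 71% shade moves each channel 71% toward 0:
  R: 159 − 112.89 = 46.11 → 46
  G: 34 + 0.71×(0−34) = 34 − 24.14 = 9.86 → 10
  B: 192 + 0.71×(0−192) = 192 − 136.32 = 55.68 → 56
rgb(46, 10, 56) = #2E0A38.

#2E0A38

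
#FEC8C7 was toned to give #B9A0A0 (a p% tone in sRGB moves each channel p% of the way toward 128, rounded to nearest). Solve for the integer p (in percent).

#FEC8C7 is rgb(254, 200, 199); #B9A0A0 is rgb(185, 160, 160).
On the R channel (widest range): 185 ≈ 254 + (p/100)(128 − 254), so p ≈ 100×(185 − 254)/(128 − 254) = -6900/-126 = 54.76.
p = 55 reproduces all three channels after rounding.

55%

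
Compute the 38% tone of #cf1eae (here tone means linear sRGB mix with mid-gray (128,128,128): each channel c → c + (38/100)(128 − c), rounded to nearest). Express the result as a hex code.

#cf1eae is rgb(207, 30, 174).
Lerp each channel 38% toward 128:
  R: 207 + 0.38×(128−207) = 207 − 30.02 = 176.98 → 177
  G: 30 + 0.38×(128−30) = 30 + 37.24 = 67.24 → 67
  B: 174 + 0.38×(128−174) = 174 − 17.48 = 156.52 → 157
rgb(177, 67, 157) = #b1439d.

#b1439d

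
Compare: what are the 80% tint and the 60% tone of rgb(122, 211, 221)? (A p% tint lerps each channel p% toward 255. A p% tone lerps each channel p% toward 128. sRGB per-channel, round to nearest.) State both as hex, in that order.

80% tint:
  R: 122 + 0.8×(255−122) = 122 + 106.4 = 228.4 → 228
  G: 211 + 0.8×(255−211) = 211 + 35.2 = 246.2 → 246
  B: 221 + 0.8×(255−221) = 221 + 27.2 = 248.2 → 248
  → #E4F6F8
60% tone:
  R: 122 + 0.6×(128−122) = 122 + 3.6 = 125.6 → 126
  G: 211 + 0.6×(128−211) = 211 − 49.8 = 161.2 → 161
  B: 221 + 0.6×(128−221) = 221 − 55.8 = 165.2 → 165
  → #7EA1A5

#E4F6F8, #7EA1A5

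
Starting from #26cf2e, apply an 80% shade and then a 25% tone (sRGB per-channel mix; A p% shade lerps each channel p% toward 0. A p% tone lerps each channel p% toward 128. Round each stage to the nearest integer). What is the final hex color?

#26cf2e is rgb(38, 207, 46).
An 80% shade moves each channel 80% toward 0:
  R: 38 − 30.4 = 7.6 → 8
  G: 207 + 0.8×(0−207) = 207 − 165.6 = 41.4 → 41
  B: 46 + 0.8×(0−46) = 46 − 36.8 = 9.2 → 9
After the shade: rgb(8, 41, 9) = #082909.
Per channel, c → c + 0.25(128 − c):
  R: 8 + 30 = 38 → 38
  G: 41 + 21.75 = 62.75 → 63
  B: 9 + 0.25×(128−9) = 9 + 29.75 = 38.75 → 39
rgb(38, 63, 39) = #263f27.

#263f27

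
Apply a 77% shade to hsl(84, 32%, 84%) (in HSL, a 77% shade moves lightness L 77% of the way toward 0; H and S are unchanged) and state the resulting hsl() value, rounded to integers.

hsl(84, 32%, 19%)

L moves 77% from 84 toward 0: 84 − 64.68 = 19.32 → 19.
H and S are unchanged.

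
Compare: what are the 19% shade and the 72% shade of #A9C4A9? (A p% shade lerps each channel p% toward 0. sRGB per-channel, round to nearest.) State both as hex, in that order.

#A9C4A9 is rgb(169, 196, 169).
19% shade:
  R: 169 + 0.19×(0−169) = 169 − 32.11 = 136.89 → 137
  G: 196 − 37.24 = 158.76 → 159
  B: 169 + 0.19×(0−169) = 169 − 32.11 = 136.89 → 137
  → #899F89
72% shade:
  R: 169 + 0.72×(0−169) = 169 − 121.68 = 47.32 → 47
  G: 196 − 141.12 = 54.88 → 55
  B: 169 − 121.68 = 47.32 → 47
  → #2F372F

#899F89, #2F372F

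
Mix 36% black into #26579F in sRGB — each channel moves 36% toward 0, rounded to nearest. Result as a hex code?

#183866

#26579F is rgb(38, 87, 159).
Per channel, c → c + 0.36(0 − c):
  R: 38 + 0.36×(0−38) = 38 − 13.68 = 24.32 → 24
  G: 87 − 31.32 = 55.68 → 56
  B: 159 + 0.36×(0−159) = 159 − 57.24 = 101.76 → 102
rgb(24, 56, 102) = #183866.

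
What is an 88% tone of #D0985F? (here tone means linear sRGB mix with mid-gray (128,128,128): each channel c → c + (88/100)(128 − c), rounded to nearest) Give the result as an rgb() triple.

rgb(138, 131, 124)

#D0985F is rgb(208, 152, 95).
Lerp each channel 88% toward 128:
  R: 208 + 0.88×(128−208) = 208 − 70.4 = 137.6 → 138
  G: 152 − 21.12 = 130.88 → 131
  B: 95 + 29.04 = 124.04 → 124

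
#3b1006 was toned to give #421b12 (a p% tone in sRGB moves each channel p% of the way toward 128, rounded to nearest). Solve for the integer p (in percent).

10%

#3b1006 is rgb(59, 16, 6); #421b12 is rgb(66, 27, 18).
On the B channel (widest range): 18 ≈ 6 + (p/100)(128 − 6), so p ≈ 100×(18 − 6)/(128 − 6) = 1200/122 = 9.84.
p = 10 reproduces all three channels after rounding.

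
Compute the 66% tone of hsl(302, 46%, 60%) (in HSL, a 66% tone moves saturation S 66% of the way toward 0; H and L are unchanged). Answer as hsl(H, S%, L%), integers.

S moves 66% from 46 toward 0: 46 − 30.36 = 15.64 → 16.
H and L are unchanged.

hsl(302, 16%, 60%)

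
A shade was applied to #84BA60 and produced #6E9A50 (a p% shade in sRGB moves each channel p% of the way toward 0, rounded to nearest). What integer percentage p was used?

17%

#84BA60 is rgb(132, 186, 96); #6E9A50 is rgb(110, 154, 80).
On the G channel (widest range): 154 ≈ 186 + (p/100)(0 − 186), so p ≈ 100×(154 − 186)/(0 − 186) = -3200/-186 = 17.20.
p = 17 reproduces all three channels after rounding.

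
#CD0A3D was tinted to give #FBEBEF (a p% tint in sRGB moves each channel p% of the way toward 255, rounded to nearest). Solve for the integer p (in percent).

#CD0A3D is rgb(205, 10, 61); #FBEBEF is rgb(251, 235, 239).
On the G channel (widest range): 235 ≈ 10 + (p/100)(255 − 10), so p ≈ 100×(235 − 10)/(255 − 10) = 22500/245 = 91.84.
p = 92 reproduces all three channels after rounding.

92%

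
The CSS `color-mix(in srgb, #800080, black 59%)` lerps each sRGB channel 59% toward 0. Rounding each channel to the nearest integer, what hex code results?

#800080 is rgb(128, 0, 128).
A 59% shade moves each channel 59% toward 0:
  R: 128 + 0.59×(0−128) = 128 − 75.52 = 52.48 → 52
  G: 0 + 0 = 0 → 0
  B: 128 − 75.52 = 52.48 → 52
rgb(52, 0, 52) = #340034.

#340034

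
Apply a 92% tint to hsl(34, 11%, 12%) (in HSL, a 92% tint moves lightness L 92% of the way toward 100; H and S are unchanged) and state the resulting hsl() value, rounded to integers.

hsl(34, 11%, 93%)

L moves 92% from 12 toward 100: 12 + 80.96 = 92.96 → 93.
H and S are unchanged.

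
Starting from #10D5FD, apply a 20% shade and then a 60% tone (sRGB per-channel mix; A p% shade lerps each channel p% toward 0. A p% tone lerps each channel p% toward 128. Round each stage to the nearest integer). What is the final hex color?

#52919E

#10D5FD is rgb(16, 213, 253).
Per channel, c → c + 0.2(0 − c):
  R: 16 − 3.2 = 12.8 → 13
  G: 213 + 0.2×(0−213) = 213 − 42.6 = 170.4 → 170
  B: 253 − 50.6 = 202.4 → 202
After the shade: rgb(13, 170, 202) = #0DAACA.
Per channel, c → c + 0.6(128 − c):
  R: 13 + 69 = 82 → 82
  G: 170 − 25.2 = 144.8 → 145
  B: 202 + 0.6×(128−202) = 202 − 44.4 = 157.6 → 158
rgb(82, 145, 158) = #52919E.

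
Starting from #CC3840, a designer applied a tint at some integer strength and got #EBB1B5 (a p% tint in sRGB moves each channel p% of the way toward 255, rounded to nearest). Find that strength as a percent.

61%

#CC3840 is rgb(204, 56, 64); #EBB1B5 is rgb(235, 177, 181).
On the G channel (widest range): 177 ≈ 56 + (p/100)(255 − 56), so p ≈ 100×(177 − 56)/(255 − 56) = 12100/199 = 60.80.
p = 61 reproduces all three channels after rounding.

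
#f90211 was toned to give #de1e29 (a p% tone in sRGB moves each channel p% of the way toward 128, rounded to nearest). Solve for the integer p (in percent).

#f90211 is rgb(249, 2, 17); #de1e29 is rgb(222, 30, 41).
On the G channel (widest range): 30 ≈ 2 + (p/100)(128 − 2), so p ≈ 100×(30 − 2)/(128 − 2) = 2800/126 = 22.22.
p = 22 reproduces all three channels after rounding.

22%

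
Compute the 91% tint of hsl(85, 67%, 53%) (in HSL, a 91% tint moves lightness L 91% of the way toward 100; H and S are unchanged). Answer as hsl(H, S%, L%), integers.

hsl(85, 67%, 96%)

L moves 91% from 53 toward 100: 53 + 42.77 = 95.77 → 96.
H and S are unchanged.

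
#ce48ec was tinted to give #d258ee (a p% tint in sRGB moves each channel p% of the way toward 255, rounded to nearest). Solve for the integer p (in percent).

#ce48ec is rgb(206, 72, 236); #d258ee is rgb(210, 88, 238).
On the G channel (widest range): 88 ≈ 72 + (p/100)(255 − 72), so p ≈ 100×(88 − 72)/(255 − 72) = 1600/183 = 8.74.
p = 9 reproduces all three channels after rounding.

9%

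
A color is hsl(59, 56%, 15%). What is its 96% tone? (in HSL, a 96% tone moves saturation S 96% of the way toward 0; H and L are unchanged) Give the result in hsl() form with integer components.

S moves 96% from 56 toward 0: 56 − 53.76 = 2.24 → 2.
H and L are unchanged.

hsl(59, 2%, 15%)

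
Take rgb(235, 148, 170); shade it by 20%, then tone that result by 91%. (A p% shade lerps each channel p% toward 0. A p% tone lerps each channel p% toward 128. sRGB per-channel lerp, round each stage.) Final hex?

Lerp each channel 20% toward 0:
  R: 235 − 47 = 188 → 188
  G: 148 − 29.6 = 118.4 → 118
  B: 170 − 34 = 136 → 136
After the shade: rgb(188, 118, 136) = #BC7688.
Per channel, c → c + 0.91(128 − c):
  R: 188 + 0.91×(128−188) = 188 − 54.6 = 133.4 → 133
  G: 118 + 0.91×(128−118) = 118 + 9.1 = 127.1 → 127
  B: 136 + 0.91×(128−136) = 136 − 7.28 = 128.72 → 129
rgb(133, 127, 129) = #857F81.

#857F81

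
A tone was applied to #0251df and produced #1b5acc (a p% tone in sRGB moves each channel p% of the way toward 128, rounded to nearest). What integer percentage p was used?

20%

#0251df is rgb(2, 81, 223); #1b5acc is rgb(27, 90, 204).
On the R channel (widest range): 27 ≈ 2 + (p/100)(128 − 2), so p ≈ 100×(27 − 2)/(128 − 2) = 2500/126 = 19.84.
p = 20 reproduces all three channels after rounding.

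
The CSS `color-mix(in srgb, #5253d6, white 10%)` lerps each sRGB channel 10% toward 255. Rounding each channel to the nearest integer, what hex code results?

#5253d6 is rgb(82, 83, 214).
A 10% tint moves each channel 10% toward 255:
  R: 82 + 17.3 = 99.3 → 99
  G: 83 + 17.2 = 100.2 → 100
  B: 214 + 0.1×(255−214) = 214 + 4.1 = 218.1 → 218
rgb(99, 100, 218) = #6364da.

#6364da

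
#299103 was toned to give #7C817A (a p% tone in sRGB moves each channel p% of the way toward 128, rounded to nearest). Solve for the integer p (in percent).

#299103 is rgb(41, 145, 3); #7C817A is rgb(124, 129, 122).
On the B channel (widest range): 122 ≈ 3 + (p/100)(128 − 3), so p ≈ 100×(122 − 3)/(128 − 3) = 11900/125 = 95.20.
p = 95 reproduces all three channels after rounding.

95%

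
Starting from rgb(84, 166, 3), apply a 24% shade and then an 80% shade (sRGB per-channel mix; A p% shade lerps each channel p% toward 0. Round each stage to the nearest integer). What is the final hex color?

Per channel, c → c + 0.24(0 − c):
  R: 84 − 20.16 = 63.84 → 64
  G: 166 + 0.24×(0−166) = 166 − 39.84 = 126.16 → 126
  B: 3 + 0.24×(0−3) = 3 − 0.72 = 2.28 → 2
After the shade: rgb(64, 126, 2) = #407E02.
An 80% shade moves each channel 80% toward 0:
  R: 64 + 0.8×(0−64) = 64 − 51.2 = 12.8 → 13
  G: 126 + 0.8×(0−126) = 126 − 100.8 = 25.2 → 25
  B: 2 − 1.6 = 0.4 → 0
rgb(13, 25, 0) = #0D1900.

#0D1900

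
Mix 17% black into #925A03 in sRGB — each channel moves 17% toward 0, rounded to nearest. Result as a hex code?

#925A03 is rgb(146, 90, 3).
Per channel, c → c + 0.17(0 − c):
  R: 146 − 24.82 = 121.18 → 121
  G: 90 + 0.17×(0−90) = 90 − 15.3 = 74.7 → 75
  B: 3 + 0.17×(0−3) = 3 − 0.51 = 2.49 → 2
rgb(121, 75, 2) = #794B02.

#794B02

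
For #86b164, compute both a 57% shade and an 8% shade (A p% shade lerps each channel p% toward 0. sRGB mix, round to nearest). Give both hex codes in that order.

#86b164 is rgb(134, 177, 100).
57% shade:
  R: 134 + 0.57×(0−134) = 134 − 76.38 = 57.62 → 58
  G: 177 − 100.89 = 76.11 → 76
  B: 100 + 0.57×(0−100) = 100 − 57 = 43 → 43
  → #3a4c2b
8% shade:
  R: 134 + 0.08×(0−134) = 134 − 10.72 = 123.28 → 123
  G: 177 + 0.08×(0−177) = 177 − 14.16 = 162.84 → 163
  B: 100 − 8 = 92 → 92
  → #7ba35c

#3a4c2b, #7ba35c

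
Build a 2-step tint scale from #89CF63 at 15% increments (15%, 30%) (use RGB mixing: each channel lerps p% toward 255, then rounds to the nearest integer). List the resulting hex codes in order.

#9BD67A, #ACDD92

#89CF63 is rgb(137, 207, 99).
15%: (137 + 17.7 = 154.7→155, 207 + 7.2 = 214.2→214, 99 + 23.4 = 122.4→122) → #9BD67A
30%: (137 + 35.4 = 172.4→172, 207 + 14.4 = 221.4→221, 99 + 46.8 = 145.8→146) → #ACDD92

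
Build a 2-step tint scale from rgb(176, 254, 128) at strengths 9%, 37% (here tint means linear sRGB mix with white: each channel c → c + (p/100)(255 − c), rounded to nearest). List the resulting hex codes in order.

#b7fe8b, #cdfeaf

9%: (176 + 7.11 = 183.11→183, 254→254, 128 + 11.43 = 139.43→139) → #b7fe8b
37%: (176 + 29.23 = 205.23→205, 254→254, 128 + 46.99 = 174.99→175) → #cdfeaf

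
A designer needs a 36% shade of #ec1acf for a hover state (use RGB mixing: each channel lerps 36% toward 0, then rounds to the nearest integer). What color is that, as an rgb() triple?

rgb(151, 17, 132)

#ec1acf is rgb(236, 26, 207).
Per channel, c → c + 0.36(0 − c):
  R: 236 − 84.96 = 151.04 → 151
  G: 26 − 9.36 = 16.64 → 17
  B: 207 − 74.52 = 132.48 → 132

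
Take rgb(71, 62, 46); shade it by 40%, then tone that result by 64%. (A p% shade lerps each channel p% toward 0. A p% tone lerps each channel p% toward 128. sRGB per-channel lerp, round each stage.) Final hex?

#615F5C

Lerp each channel 40% toward 0:
  R: 71 + 0.4×(0−71) = 71 − 28.4 = 42.6 → 43
  G: 62 + 0.4×(0−62) = 62 − 24.8 = 37.2 → 37
  B: 46 + 0.4×(0−46) = 46 − 18.4 = 27.6 → 28
After the shade: rgb(43, 37, 28) = #2B251C.
Per channel, c → c + 0.64(128 − c):
  R: 43 + 54.4 = 97.4 → 97
  G: 37 + 0.64×(128−37) = 37 + 58.24 = 95.24 → 95
  B: 28 + 64 = 92 → 92
rgb(97, 95, 92) = #615F5C.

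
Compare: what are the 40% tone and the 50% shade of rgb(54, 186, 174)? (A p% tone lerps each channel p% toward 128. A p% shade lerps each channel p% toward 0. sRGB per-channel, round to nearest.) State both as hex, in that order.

40% tone:
  R: 54 + 0.4×(128−54) = 54 + 29.6 = 83.6 → 84
  G: 186 + 0.4×(128−186) = 186 − 23.2 = 162.8 → 163
  B: 174 + 0.4×(128−174) = 174 − 18.4 = 155.6 → 156
  → #54A39C
50% shade:
  R: 54 − 27 = 27 → 27
  G: 186 − 93 = 93 → 93
  B: 174 − 87 = 87 → 87
  → #1B5D57

#54A39C, #1B5D57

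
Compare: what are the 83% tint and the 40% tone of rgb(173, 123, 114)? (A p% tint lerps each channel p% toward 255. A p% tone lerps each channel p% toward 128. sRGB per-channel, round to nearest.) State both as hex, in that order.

#F1E9E7, #9B7D78

83% tint:
  R: 173 + 68.06 = 241.06 → 241
  G: 123 + 109.56 = 232.56 → 233
  B: 114 + 117.03 = 231.03 → 231
  → #F1E9E7
40% tone:
  R: 173 − 18 = 155 → 155
  G: 123 + 0.4×(128−123) = 123 + 2 = 125 → 125
  B: 114 + 0.4×(128−114) = 114 + 5.6 = 119.6 → 120
  → #9B7D78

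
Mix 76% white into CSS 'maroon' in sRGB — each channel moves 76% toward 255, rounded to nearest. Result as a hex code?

#e1c2c2

CSS maroon is rgb(128, 0, 0).
Lerp each channel 76% toward 255:
  R: 128 + 0.76×(255−128) = 128 + 96.52 = 224.52 → 225
  G: 0 + 0.76×(255−0) = 0 + 193.8 = 193.8 → 194
  B: 0 + 0.76×(255−0) = 0 + 193.8 = 193.8 → 194
rgb(225, 194, 194) = #e1c2c2.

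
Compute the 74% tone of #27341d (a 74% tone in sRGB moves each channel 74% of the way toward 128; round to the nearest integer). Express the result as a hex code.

#696c66

#27341d is rgb(39, 52, 29).
A 74% tone moves each channel 74% toward 128:
  R: 39 + 0.74×(128−39) = 39 + 65.86 = 104.86 → 105
  G: 52 + 0.74×(128−52) = 52 + 56.24 = 108.24 → 108
  B: 29 + 73.26 = 102.26 → 102
rgb(105, 108, 102) = #696c66.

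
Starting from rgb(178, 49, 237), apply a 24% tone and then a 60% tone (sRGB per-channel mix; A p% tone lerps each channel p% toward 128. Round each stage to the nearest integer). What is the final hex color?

Per channel, c → c + 0.24(128 − c):
  R: 178 − 12 = 166 → 166
  G: 49 + 18.96 = 67.96 → 68
  B: 237 − 26.16 = 210.84 → 211
After the tone: rgb(166, 68, 211) = #a644d3.
A 60% tone moves each channel 60% toward 128:
  R: 166 + 0.6×(128−166) = 166 − 22.8 = 143.2 → 143
  G: 68 + 0.6×(128−68) = 68 + 36 = 104 → 104
  B: 211 + 0.6×(128−211) = 211 − 49.8 = 161.2 → 161
rgb(143, 104, 161) = #8f68a1.

#8f68a1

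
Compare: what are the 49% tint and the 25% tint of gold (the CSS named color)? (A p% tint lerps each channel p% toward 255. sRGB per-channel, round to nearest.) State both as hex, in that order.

CSS gold is rgb(255, 215, 0).
49% tint:
  R: 255 + 0 = 255 → 255
  G: 215 + 19.6 = 234.6 → 235
  B: 0 + 124.95 = 124.95 → 125
  → #FFEB7D
25% tint:
  R: 255 + 0.25×(255−255) = 255 + 0 = 255 → 255
  G: 215 + 10 = 225 → 225
  B: 0 + 0.25×(255−0) = 0 + 63.75 = 63.75 → 64
  → #FFE140

#FFEB7D, #FFE140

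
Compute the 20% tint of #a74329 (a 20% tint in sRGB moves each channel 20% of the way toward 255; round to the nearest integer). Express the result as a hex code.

#a74329 is rgb(167, 67, 41).
Lerp each channel 20% toward 255:
  R: 167 + 0.2×(255−167) = 167 + 17.6 = 184.6 → 185
  G: 67 + 37.6 = 104.6 → 105
  B: 41 + 0.2×(255−41) = 41 + 42.8 = 83.8 → 84
rgb(185, 105, 84) = #b96954.

#b96954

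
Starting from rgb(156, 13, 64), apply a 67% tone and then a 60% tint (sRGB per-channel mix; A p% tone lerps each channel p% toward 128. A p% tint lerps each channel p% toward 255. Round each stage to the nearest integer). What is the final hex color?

Lerp each channel 67% toward 128:
  R: 156 − 18.76 = 137.24 → 137
  G: 13 + 0.67×(128−13) = 13 + 77.05 = 90.05 → 90
  B: 64 + 42.88 = 106.88 → 107
After the tone: rgb(137, 90, 107) = #895A6B.
Per channel, c → c + 0.6(255 − c):
  R: 137 + 70.8 = 207.8 → 208
  G: 90 + 0.6×(255−90) = 90 + 99 = 189 → 189
  B: 107 + 0.6×(255−107) = 107 + 88.8 = 195.8 → 196
rgb(208, 189, 196) = #D0BDC4.

#D0BDC4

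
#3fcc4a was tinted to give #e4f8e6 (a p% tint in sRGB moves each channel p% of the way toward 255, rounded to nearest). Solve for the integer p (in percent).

#3fcc4a is rgb(63, 204, 74); #e4f8e6 is rgb(228, 248, 230).
On the R channel (widest range): 228 ≈ 63 + (p/100)(255 − 63), so p ≈ 100×(228 − 63)/(255 − 63) = 16500/192 = 85.94.
p = 86 reproduces all three channels after rounding.

86%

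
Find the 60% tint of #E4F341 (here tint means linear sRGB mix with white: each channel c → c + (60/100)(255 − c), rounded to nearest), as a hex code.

#F4FAB3

#E4F341 is rgb(228, 243, 65).
Per channel, c → c + 0.6(255 − c):
  R: 228 + 0.6×(255−228) = 228 + 16.2 = 244.2 → 244
  G: 243 + 0.6×(255−243) = 243 + 7.2 = 250.2 → 250
  B: 65 + 0.6×(255−65) = 65 + 114 = 179 → 179
rgb(244, 250, 179) = #F4FAB3.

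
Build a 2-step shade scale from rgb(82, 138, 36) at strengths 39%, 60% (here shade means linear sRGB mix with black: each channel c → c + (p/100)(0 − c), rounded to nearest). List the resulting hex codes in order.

#325416, #21370E

39%: (82 − 31.98 = 50.02→50, 138 − 53.82 = 84.18→84, 36 − 14.04 = 21.96→22) → #325416
60%: (82 − 49.2 = 32.8→33, 138 − 82.8 = 55.2→55, 36 − 21.6 = 14.4→14) → #21370E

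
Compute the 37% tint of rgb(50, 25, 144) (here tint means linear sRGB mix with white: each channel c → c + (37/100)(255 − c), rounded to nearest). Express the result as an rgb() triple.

A 37% tint moves each channel 37% toward 255:
  R: 50 + 0.37×(255−50) = 50 + 75.85 = 125.85 → 126
  G: 25 + 0.37×(255−25) = 25 + 85.1 = 110.1 → 110
  B: 144 + 0.37×(255−144) = 144 + 41.07 = 185.07 → 185

rgb(126, 110, 185)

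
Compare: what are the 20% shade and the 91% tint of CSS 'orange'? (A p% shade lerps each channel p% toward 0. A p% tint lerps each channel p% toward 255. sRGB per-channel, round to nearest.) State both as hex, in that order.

#cc8400, #fff7e8

CSS orange is rgb(255, 165, 0).
20% shade:
  R: 255 + 0.2×(0−255) = 255 − 51 = 204 → 204
  G: 165 + 0.2×(0−165) = 165 − 33 = 132 → 132
  B: 0 + 0 = 0 → 0
  → #cc8400
91% tint:
  R: 255 + 0 = 255 → 255
  G: 165 + 81.9 = 246.9 → 247
  B: 0 + 232.05 = 232.05 → 232
  → #fff7e8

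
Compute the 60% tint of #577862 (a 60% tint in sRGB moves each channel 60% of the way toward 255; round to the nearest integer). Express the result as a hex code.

#bcc9c0

#577862 is rgb(87, 120, 98).
Lerp each channel 60% toward 255:
  R: 87 + 0.6×(255−87) = 87 + 100.8 = 187.8 → 188
  G: 120 + 0.6×(255−120) = 120 + 81 = 201 → 201
  B: 98 + 94.2 = 192.2 → 192
rgb(188, 201, 192) = #bcc9c0.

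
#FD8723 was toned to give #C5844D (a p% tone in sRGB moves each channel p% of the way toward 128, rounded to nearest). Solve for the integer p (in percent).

#FD8723 is rgb(253, 135, 35); #C5844D is rgb(197, 132, 77).
On the R channel (widest range): 197 ≈ 253 + (p/100)(128 − 253), so p ≈ 100×(197 − 253)/(128 − 253) = -5600/-125 = 44.80.
p = 45 reproduces all three channels after rounding.

45%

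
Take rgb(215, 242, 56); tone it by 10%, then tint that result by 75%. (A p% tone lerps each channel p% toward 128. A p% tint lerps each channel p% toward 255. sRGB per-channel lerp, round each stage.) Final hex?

#F3F9CF

A 10% tone moves each channel 10% toward 128:
  R: 215 − 8.7 = 206.3 → 206
  G: 242 + 0.1×(128−242) = 242 − 11.4 = 230.6 → 231
  B: 56 + 0.1×(128−56) = 56 + 7.2 = 63.2 → 63
After the tone: rgb(206, 231, 63) = #CEE73F.
A 75% tint moves each channel 75% toward 255:
  R: 206 + 36.75 = 242.75 → 243
  G: 231 + 0.75×(255−231) = 231 + 18 = 249 → 249
  B: 63 + 144 = 207 → 207
rgb(243, 249, 207) = #F3F9CF.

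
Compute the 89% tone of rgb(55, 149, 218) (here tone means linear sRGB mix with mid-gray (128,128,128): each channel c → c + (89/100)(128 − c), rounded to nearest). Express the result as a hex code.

#78828a

Per channel, c → c + 0.89(128 − c):
  R: 55 + 64.97 = 119.97 → 120
  G: 149 − 18.69 = 130.31 → 130
  B: 218 + 0.89×(128−218) = 218 − 80.1 = 137.9 → 138
rgb(120, 130, 138) = #78828a.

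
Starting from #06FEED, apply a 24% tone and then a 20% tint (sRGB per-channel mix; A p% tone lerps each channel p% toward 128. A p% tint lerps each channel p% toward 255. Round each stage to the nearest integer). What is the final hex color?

#4FE6DC

#06FEED is rgb(6, 254, 237).
Lerp each channel 24% toward 128:
  R: 6 + 0.24×(128−6) = 6 + 29.28 = 35.28 → 35
  G: 254 − 30.24 = 223.76 → 224
  B: 237 + 0.24×(128−237) = 237 − 26.16 = 210.84 → 211
After the tone: rgb(35, 224, 211) = #23E0D3.
A 20% tint moves each channel 20% toward 255:
  R: 35 + 0.2×(255−35) = 35 + 44 = 79 → 79
  G: 224 + 0.2×(255−224) = 224 + 6.2 = 230.2 → 230
  B: 211 + 0.2×(255−211) = 211 + 8.8 = 219.8 → 220
rgb(79, 230, 220) = #4FE6DC.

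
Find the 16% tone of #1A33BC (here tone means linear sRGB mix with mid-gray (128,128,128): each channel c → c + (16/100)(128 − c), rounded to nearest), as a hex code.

#1A33BC is rgb(26, 51, 188).
A 16% tone moves each channel 16% toward 128:
  R: 26 + 0.16×(128−26) = 26 + 16.32 = 42.32 → 42
  G: 51 + 0.16×(128−51) = 51 + 12.32 = 63.32 → 63
  B: 188 − 9.6 = 178.4 → 178
rgb(42, 63, 178) = #2A3FB2.

#2A3FB2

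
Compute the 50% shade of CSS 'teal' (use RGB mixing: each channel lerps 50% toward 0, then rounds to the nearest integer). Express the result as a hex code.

#004040

CSS teal is rgb(0, 128, 128).
Per channel, c → c + 0.5(0 − c):
  R: 0 + 0 = 0 → 0
  G: 128 + 0.5×(0−128) = 128 − 64 = 64 → 64
  B: 128 + 0.5×(0−128) = 128 − 64 = 64 → 64
rgb(0, 64, 64) = #004040.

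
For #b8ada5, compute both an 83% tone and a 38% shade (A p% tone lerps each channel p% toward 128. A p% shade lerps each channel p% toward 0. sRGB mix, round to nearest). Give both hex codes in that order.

#8a8886, #726b66

#b8ada5 is rgb(184, 173, 165).
83% tone:
  R: 184 + 0.83×(128−184) = 184 − 46.48 = 137.52 → 138
  G: 173 − 37.35 = 135.65 → 136
  B: 165 − 30.71 = 134.29 → 134
  → #8a8886
38% shade:
  R: 184 − 69.92 = 114.08 → 114
  G: 173 − 65.74 = 107.26 → 107
  B: 165 + 0.38×(0−165) = 165 − 62.7 = 102.3 → 102
  → #726b66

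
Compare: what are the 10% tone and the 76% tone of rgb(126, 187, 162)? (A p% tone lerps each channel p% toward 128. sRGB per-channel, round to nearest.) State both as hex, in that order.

#7EB59F, #808E88

10% tone:
  R: 126 + 0.1×(128−126) = 126 + 0.2 = 126.2 → 126
  G: 187 + 0.1×(128−187) = 187 − 5.9 = 181.1 → 181
  B: 162 + 0.1×(128−162) = 162 − 3.4 = 158.6 → 159
  → #7EB59F
76% tone:
  R: 126 + 0.76×(128−126) = 126 + 1.52 = 127.52 → 128
  G: 187 + 0.76×(128−187) = 187 − 44.84 = 142.16 → 142
  B: 162 − 25.84 = 136.16 → 136
  → #808E88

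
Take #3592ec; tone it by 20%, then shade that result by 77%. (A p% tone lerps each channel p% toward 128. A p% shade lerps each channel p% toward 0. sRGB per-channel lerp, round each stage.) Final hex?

#3592ec is rgb(53, 146, 236).
Per channel, c → c + 0.2(128 − c):
  R: 53 + 0.2×(128−53) = 53 + 15 = 68 → 68
  G: 146 + 0.2×(128−146) = 146 − 3.6 = 142.4 → 142
  B: 236 + 0.2×(128−236) = 236 − 21.6 = 214.4 → 214
After the tone: rgb(68, 142, 214) = #448ed6.
Per channel, c → c + 0.77(0 − c):
  R: 68 − 52.36 = 15.64 → 16
  G: 142 + 0.77×(0−142) = 142 − 109.34 = 32.66 → 33
  B: 214 + 0.77×(0−214) = 214 − 164.78 = 49.22 → 49
rgb(16, 33, 49) = #102131.

#102131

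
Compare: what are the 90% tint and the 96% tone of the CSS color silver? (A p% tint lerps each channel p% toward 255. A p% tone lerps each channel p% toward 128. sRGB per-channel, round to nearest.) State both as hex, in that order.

CSS silver is rgb(192, 192, 192).
90% tint:
  R: 192 + 0.9×(255−192) = 192 + 56.7 = 248.7 → 249
  G: 192 + 56.7 = 248.7 → 249
  B: 192 + 0.9×(255−192) = 192 + 56.7 = 248.7 → 249
  → #F9F9F9
96% tone:
  R: 192 + 0.96×(128−192) = 192 − 61.44 = 130.56 → 131
  G: 192 + 0.96×(128−192) = 192 − 61.44 = 130.56 → 131
  B: 192 − 61.44 = 130.56 → 131
  → #838383

#F9F9F9, #838383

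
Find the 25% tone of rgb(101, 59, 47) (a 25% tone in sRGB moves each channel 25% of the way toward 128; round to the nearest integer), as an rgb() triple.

A 25% tone moves each channel 25% toward 128:
  R: 101 + 6.75 = 107.75 → 108
  G: 59 + 0.25×(128−59) = 59 + 17.25 = 76.25 → 76
  B: 47 + 20.25 = 67.25 → 67

rgb(108, 76, 67)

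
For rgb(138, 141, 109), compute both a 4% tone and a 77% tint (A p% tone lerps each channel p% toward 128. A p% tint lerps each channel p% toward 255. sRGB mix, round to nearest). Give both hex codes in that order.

4% tone:
  R: 138 + 0.04×(128−138) = 138 − 0.4 = 137.6 → 138
  G: 141 − 0.52 = 140.48 → 140
  B: 109 + 0.76 = 109.76 → 110
  → #8a8c6e
77% tint:
  R: 138 + 0.77×(255−138) = 138 + 90.09 = 228.09 → 228
  G: 141 + 0.77×(255−141) = 141 + 87.78 = 228.78 → 229
  B: 109 + 112.42 = 221.42 → 221
  → #e4e5dd

#8a8c6e, #e4e5dd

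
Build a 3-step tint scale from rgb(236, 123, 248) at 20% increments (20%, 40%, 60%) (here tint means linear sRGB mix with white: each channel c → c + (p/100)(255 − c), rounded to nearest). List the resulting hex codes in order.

#F095F9, #F4B0FB, #F7CAFC

20%: (236 + 3.8 = 239.8→240, 123 + 26.4 = 149.4→149, 248 + 1.4 = 249.4→249) → #F095F9
40%: (236 + 7.6 = 243.6→244, 123 + 52.8 = 175.8→176, 248 + 2.8 = 250.8→251) → #F4B0FB
60%: (236 + 11.4 = 247.4→247, 123 + 79.2 = 202.2→202, 248 + 4.2 = 252.2→252) → #F7CAFC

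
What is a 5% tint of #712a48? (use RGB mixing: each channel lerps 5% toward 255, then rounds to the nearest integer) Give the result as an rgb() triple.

rgb(120, 53, 81)

#712a48 is rgb(113, 42, 72).
Lerp each channel 5% toward 255:
  R: 113 + 0.05×(255−113) = 113 + 7.1 = 120.1 → 120
  G: 42 + 0.05×(255−42) = 42 + 10.65 = 52.65 → 53
  B: 72 + 0.05×(255−72) = 72 + 9.15 = 81.15 → 81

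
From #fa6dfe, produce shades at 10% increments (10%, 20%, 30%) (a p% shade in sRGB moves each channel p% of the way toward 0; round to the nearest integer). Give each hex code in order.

#e162e5, #c857cb, #af4cb2

#fa6dfe is rgb(250, 109, 254).
10%: (250 − 25 = 225→225, 109 − 10.9 = 98.1→98, 254 − 25.4 = 228.6→229) → #e162e5
20%: (250 − 50 = 200→200, 109 − 21.8 = 87.2→87, 254 − 50.8 = 203.2→203) → #c857cb
30%: (250 − 75 = 175→175, 109 − 32.7 = 76.3→76, 254 − 76.2 = 177.8→178) → #af4cb2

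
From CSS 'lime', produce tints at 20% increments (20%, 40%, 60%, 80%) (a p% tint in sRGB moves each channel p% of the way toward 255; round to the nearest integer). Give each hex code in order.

#33FF33, #66FF66, #99FF99, #CCFFCC

CSS lime is rgb(0, 255, 0).
20%: (0 + 51 = 51→51, 255→255, 0 + 51 = 51→51) → #33FF33
40%: (0 + 102 = 102→102, 255→255, 0 + 102 = 102→102) → #66FF66
60%: (0 + 153 = 153→153, 255→255, 0 + 153 = 153→153) → #99FF99
80%: (0 + 204 = 204→204, 255→255, 0 + 204 = 204→204) → #CCFFCC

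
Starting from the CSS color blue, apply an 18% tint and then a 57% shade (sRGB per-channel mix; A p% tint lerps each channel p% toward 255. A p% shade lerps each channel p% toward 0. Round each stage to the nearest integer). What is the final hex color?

CSS blue is rgb(0, 0, 255).
Lerp each channel 18% toward 255:
  R: 0 + 0.18×(255−0) = 0 + 45.9 = 45.9 → 46
  G: 0 + 45.9 = 45.9 → 46
  B: 255 + 0 = 255 → 255
After the tint: rgb(46, 46, 255) = #2E2EFF.
A 57% shade moves each channel 57% toward 0:
  R: 46 + 0.57×(0−46) = 46 − 26.22 = 19.78 → 20
  G: 46 + 0.57×(0−46) = 46 − 26.22 = 19.78 → 20
  B: 255 − 145.35 = 109.65 → 110
rgb(20, 20, 110) = #14146E.

#14146E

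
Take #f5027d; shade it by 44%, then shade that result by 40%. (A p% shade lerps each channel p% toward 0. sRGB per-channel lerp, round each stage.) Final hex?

#52012a

#f5027d is rgb(245, 2, 125).
A 44% shade moves each channel 44% toward 0:
  R: 245 + 0.44×(0−245) = 245 − 107.8 = 137.2 → 137
  G: 2 + 0.44×(0−2) = 2 − 0.88 = 1.12 → 1
  B: 125 − 55 = 70 → 70
After the shade: rgb(137, 1, 70) = #890146.
Lerp each channel 40% toward 0:
  R: 137 + 0.4×(0−137) = 137 − 54.8 = 82.2 → 82
  G: 1 + 0.4×(0−1) = 1 − 0.4 = 0.6 → 1
  B: 70 + 0.4×(0−70) = 70 − 28 = 42 → 42
rgb(82, 1, 42) = #52012a.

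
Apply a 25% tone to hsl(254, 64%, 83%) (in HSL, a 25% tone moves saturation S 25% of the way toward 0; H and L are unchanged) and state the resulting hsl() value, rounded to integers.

S moves 25% from 64 toward 0: 64 − 16 = 48 → 48.
H and L are unchanged.

hsl(254, 48%, 83%)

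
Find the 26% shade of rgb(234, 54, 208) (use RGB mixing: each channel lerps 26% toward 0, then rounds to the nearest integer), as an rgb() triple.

A 26% shade moves each channel 26% toward 0:
  R: 234 − 60.84 = 173.16 → 173
  G: 54 − 14.04 = 39.96 → 40
  B: 208 − 54.08 = 153.92 → 154

rgb(173, 40, 154)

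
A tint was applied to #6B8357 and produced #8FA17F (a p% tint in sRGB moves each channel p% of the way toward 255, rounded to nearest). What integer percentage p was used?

#6B8357 is rgb(107, 131, 87); #8FA17F is rgb(143, 161, 127).
On the B channel (widest range): 127 ≈ 87 + (p/100)(255 − 87), so p ≈ 100×(127 − 87)/(255 − 87) = 4000/168 = 23.81.
p = 24 reproduces all three channels after rounding.

24%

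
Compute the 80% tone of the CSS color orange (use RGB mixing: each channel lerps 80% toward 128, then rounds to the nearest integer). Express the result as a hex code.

#998766

CSS orange is rgb(255, 165, 0).
Lerp each channel 80% toward 128:
  R: 255 + 0.8×(128−255) = 255 − 101.6 = 153.4 → 153
  G: 165 + 0.8×(128−165) = 165 − 29.6 = 135.4 → 135
  B: 0 + 0.8×(128−0) = 0 + 102.4 = 102.4 → 102
rgb(153, 135, 102) = #998766.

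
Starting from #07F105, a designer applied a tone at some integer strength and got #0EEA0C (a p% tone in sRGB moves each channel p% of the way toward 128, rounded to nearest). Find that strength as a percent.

6%

#07F105 is rgb(7, 241, 5); #0EEA0C is rgb(14, 234, 12).
On the B channel (widest range): 12 ≈ 5 + (p/100)(128 − 5), so p ≈ 100×(12 − 5)/(128 − 5) = 700/123 = 5.69.
p = 6 reproduces all three channels after rounding.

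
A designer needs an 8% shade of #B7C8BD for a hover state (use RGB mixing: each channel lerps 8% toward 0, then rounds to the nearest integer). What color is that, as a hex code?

#B7C8BD is rgb(183, 200, 189).
Per channel, c → c + 0.08(0 − c):
  R: 183 − 14.64 = 168.36 → 168
  G: 200 − 16 = 184 → 184
  B: 189 + 0.08×(0−189) = 189 − 15.12 = 173.88 → 174
rgb(168, 184, 174) = #A8B8AE.

#A8B8AE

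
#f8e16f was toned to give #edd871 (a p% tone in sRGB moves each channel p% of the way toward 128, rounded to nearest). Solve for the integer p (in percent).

9%

#f8e16f is rgb(248, 225, 111); #edd871 is rgb(237, 216, 113).
On the R channel (widest range): 237 ≈ 248 + (p/100)(128 − 248), so p ≈ 100×(237 − 248)/(128 − 248) = -1100/-120 = 9.17.
p = 9 reproduces all three channels after rounding.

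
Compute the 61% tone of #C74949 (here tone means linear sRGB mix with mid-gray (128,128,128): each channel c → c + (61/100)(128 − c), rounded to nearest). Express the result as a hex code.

#9C6B6B

#C74949 is rgb(199, 73, 73).
Per channel, c → c + 0.61(128 − c):
  R: 199 + 0.61×(128−199) = 199 − 43.31 = 155.69 → 156
  G: 73 + 0.61×(128−73) = 73 + 33.55 = 106.55 → 107
  B: 73 + 0.61×(128−73) = 73 + 33.55 = 106.55 → 107
rgb(156, 107, 107) = #9C6B6B.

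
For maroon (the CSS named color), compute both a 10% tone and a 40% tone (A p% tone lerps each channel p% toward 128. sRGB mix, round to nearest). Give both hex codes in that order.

#800d0d, #803333

CSS maroon is rgb(128, 0, 0).
10% tone:
  R: 128 + 0.1×(128−128) = 128 + 0 = 128 → 128
  G: 0 + 0.1×(128−0) = 0 + 12.8 = 12.8 → 13
  B: 0 + 0.1×(128−0) = 0 + 12.8 = 12.8 → 13
  → #800d0d
40% tone:
  R: 128 + 0.4×(128−128) = 128 + 0 = 128 → 128
  G: 0 + 0.4×(128−0) = 0 + 51.2 = 51.2 → 51
  B: 0 + 51.2 = 51.2 → 51
  → #803333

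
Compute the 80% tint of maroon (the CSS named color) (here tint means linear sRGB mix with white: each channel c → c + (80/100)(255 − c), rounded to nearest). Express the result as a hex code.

#E6CCCC

CSS maroon is rgb(128, 0, 0).
Per channel, c → c + 0.8(255 − c):
  R: 128 + 101.6 = 229.6 → 230
  G: 0 + 0.8×(255−0) = 0 + 204 = 204 → 204
  B: 0 + 0.8×(255−0) = 0 + 204 = 204 → 204
rgb(230, 204, 204) = #E6CCCC.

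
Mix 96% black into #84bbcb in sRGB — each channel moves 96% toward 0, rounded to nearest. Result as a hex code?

#050708

#84bbcb is rgb(132, 187, 203).
Per channel, c → c + 0.96(0 − c):
  R: 132 + 0.96×(0−132) = 132 − 126.72 = 5.28 → 5
  G: 187 + 0.96×(0−187) = 187 − 179.52 = 7.48 → 7
  B: 203 − 194.88 = 8.12 → 8
rgb(5, 7, 8) = #050708.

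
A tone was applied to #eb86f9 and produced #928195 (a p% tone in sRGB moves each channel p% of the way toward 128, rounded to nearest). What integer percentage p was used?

#eb86f9 is rgb(235, 134, 249); #928195 is rgb(146, 129, 149).
On the B channel (widest range): 149 ≈ 249 + (p/100)(128 − 249), so p ≈ 100×(149 − 249)/(128 − 249) = -10000/-121 = 82.64.
p = 83 reproduces all three channels after rounding.

83%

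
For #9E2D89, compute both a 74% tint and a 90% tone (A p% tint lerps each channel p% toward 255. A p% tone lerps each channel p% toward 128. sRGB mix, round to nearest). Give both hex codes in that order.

#9E2D89 is rgb(158, 45, 137).
74% tint:
  R: 158 + 0.74×(255−158) = 158 + 71.78 = 229.78 → 230
  G: 45 + 155.4 = 200.4 → 200
  B: 137 + 87.32 = 224.32 → 224
  → #E6C8E0
90% tone:
  R: 158 − 27 = 131 → 131
  G: 45 + 0.9×(128−45) = 45 + 74.7 = 119.7 → 120
  B: 137 + 0.9×(128−137) = 137 − 8.1 = 128.9 → 129
  → #837881

#E6C8E0, #837881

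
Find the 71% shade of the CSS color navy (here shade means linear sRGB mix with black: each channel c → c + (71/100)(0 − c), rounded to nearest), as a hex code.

#000025

CSS navy is rgb(0, 0, 128).
A 71% shade moves each channel 71% toward 0:
  R: 0 + 0 = 0 → 0
  G: 0 + 0.71×(0−0) = 0 + 0 = 0 → 0
  B: 128 + 0.71×(0−128) = 128 − 90.88 = 37.12 → 37
rgb(0, 0, 37) = #000025.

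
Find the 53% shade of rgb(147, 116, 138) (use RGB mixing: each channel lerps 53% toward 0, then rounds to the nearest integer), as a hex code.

A 53% shade moves each channel 53% toward 0:
  R: 147 − 77.91 = 69.09 → 69
  G: 116 + 0.53×(0−116) = 116 − 61.48 = 54.52 → 55
  B: 138 + 0.53×(0−138) = 138 − 73.14 = 64.86 → 65
rgb(69, 55, 65) = #453741.

#453741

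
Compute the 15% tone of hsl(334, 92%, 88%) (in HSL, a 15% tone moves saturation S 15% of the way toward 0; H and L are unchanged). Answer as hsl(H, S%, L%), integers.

S moves 15% from 92 toward 0: 92 − 13.8 = 78.2 → 78.
H and L are unchanged.

hsl(334, 78%, 88%)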